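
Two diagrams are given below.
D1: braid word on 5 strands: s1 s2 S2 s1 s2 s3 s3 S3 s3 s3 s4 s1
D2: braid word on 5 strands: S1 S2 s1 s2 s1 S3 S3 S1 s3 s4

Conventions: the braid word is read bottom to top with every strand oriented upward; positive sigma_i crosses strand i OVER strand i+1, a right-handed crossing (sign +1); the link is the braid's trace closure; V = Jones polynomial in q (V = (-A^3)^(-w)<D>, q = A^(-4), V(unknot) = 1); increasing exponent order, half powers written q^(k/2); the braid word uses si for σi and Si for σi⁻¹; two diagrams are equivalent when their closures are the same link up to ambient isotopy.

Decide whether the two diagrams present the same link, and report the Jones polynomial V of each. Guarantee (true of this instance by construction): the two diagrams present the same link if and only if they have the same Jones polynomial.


equivalent: no
D1 (bracket A^-8 - 2A^-4 + 1 - 2A^4 + 2A^8 + A^16; 12 crossings at w = +8): V = q^2 + 2q^4 - 2q^5 + q^6 - 2q^7 + q^8
V(D2) = 1  (w 0, c 10, <D> = 1)
key observation: 2 values of V(q) split the 2 diagrams


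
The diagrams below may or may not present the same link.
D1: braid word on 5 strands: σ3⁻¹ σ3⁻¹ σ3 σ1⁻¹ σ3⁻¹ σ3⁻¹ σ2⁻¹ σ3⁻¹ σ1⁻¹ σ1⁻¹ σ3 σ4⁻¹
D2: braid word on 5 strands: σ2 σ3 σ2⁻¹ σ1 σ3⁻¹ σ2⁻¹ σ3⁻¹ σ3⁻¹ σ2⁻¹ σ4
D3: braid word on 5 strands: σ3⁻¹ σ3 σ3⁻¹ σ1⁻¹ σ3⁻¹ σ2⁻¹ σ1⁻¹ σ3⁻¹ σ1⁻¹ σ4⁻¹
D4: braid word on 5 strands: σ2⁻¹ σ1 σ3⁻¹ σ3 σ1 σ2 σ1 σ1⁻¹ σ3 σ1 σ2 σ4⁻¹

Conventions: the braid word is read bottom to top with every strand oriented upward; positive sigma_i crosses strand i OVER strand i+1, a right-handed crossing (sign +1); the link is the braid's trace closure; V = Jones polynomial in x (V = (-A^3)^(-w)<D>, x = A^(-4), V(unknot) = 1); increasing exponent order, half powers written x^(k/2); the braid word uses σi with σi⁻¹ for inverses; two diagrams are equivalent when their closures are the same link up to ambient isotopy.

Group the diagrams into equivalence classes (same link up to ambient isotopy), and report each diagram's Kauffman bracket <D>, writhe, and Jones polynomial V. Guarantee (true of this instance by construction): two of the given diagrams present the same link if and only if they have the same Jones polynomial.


grouping into links: {D1, D3} | {D2} | {D4}
V(D1) = x^-8 - 2x^-7 + x^-6 - 2x^-5 + 2x^-4 + x^-2  (w -8, c 12, <D> = A^-16 + 2A^-8 - 2A^-4 + 1 - 2A^4 + A^8)
V(D2) = -x^-4 + x^-3 + x^-1  [10 crossings, <D> = A^-2 + A^6 - A^10, w = -2]
V(D3) = x^-8 - 2x^-7 + x^-6 - 2x^-5 + 2x^-4 + x^-2  [10 crossings, <D> = A^-16 + 2A^-8 - 2A^-4 + 1 - 2A^4 + A^8, w = -8]
V(D4) = x + x^3 - x^4  (w +4, c 12, <D> = -A^-4 + 1 + A^8)
why: V(x) takes 3 values over 4 diagrams, fixing the grouping


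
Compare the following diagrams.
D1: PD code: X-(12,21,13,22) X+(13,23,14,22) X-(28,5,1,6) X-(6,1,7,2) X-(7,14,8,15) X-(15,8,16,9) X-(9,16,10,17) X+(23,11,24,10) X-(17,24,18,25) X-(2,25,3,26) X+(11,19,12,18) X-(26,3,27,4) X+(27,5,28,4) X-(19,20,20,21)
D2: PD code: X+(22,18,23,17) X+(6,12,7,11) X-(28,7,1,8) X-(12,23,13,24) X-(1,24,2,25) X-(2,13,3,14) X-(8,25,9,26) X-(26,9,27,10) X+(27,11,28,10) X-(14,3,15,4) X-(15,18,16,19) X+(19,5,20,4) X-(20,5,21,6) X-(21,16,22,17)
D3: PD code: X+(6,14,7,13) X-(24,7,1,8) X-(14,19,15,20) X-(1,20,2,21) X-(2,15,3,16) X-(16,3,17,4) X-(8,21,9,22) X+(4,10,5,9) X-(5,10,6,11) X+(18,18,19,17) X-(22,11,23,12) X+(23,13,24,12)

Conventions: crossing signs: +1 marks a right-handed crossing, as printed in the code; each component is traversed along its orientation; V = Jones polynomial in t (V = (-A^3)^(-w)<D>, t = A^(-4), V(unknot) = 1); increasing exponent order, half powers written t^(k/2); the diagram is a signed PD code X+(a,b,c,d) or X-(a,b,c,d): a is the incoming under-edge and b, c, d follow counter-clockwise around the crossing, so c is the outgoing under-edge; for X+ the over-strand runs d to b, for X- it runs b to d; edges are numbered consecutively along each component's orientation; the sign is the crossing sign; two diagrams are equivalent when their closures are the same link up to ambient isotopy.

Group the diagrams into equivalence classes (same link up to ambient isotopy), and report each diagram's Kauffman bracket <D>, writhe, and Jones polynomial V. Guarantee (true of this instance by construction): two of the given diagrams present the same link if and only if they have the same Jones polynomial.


classes: {D1} | {D2, D3}
V(D1) = -t^-9 + 3t^-8 - 4t^-7 + 5t^-6 - 6t^-5 + 5t^-4 - 4t^-3 + 3t^-2 - t^-1 + 1  [14 crossings, <D> = A^-18 - A^-14 + 3A^-10 - 4A^-6 + 5A^-2 - 6A^2 + 5A^6 - 4A^10 + 3A^14 - A^18, w = -6]
V(D2) = -t^-6 + t^-5 - t^-4 + 2t^-3 - t^-2 + t^-1  [14 crossings, <D> = A^-14 - A^-10 + 2A^-6 - A^-2 + A^2 - A^6, w = -6]
D3 (bracket A^-8 - A^-4 + 2 - A^4 + A^8 - A^12; 12 crossings at w = -4): V = -t^-6 + t^-5 - t^-4 + 2t^-3 - t^-2 + t^-1
note: comparing 3 Jones polynomials yields 2 groups


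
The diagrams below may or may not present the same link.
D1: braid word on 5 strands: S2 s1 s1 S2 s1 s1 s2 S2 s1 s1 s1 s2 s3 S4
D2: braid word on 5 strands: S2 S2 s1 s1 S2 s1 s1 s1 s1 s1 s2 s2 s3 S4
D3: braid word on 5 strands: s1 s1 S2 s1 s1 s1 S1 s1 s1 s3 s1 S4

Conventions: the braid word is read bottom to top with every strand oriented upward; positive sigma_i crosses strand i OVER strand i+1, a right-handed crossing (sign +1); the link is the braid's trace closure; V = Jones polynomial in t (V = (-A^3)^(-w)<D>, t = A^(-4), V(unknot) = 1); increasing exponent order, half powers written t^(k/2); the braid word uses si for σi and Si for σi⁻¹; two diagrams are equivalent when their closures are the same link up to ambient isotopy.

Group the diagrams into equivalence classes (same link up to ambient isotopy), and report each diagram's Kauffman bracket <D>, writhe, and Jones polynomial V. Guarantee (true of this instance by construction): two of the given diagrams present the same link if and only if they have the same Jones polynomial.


classes: {D1, D2, D3}
V(D1) = t^3 + t^5 - t^6 + t^7 - t^8 + t^9 - t^10  [14 crossings, <D> = -A^-22 + A^-18 - A^-14 + A^-10 - A^-6 + A^-2 + A^6, w = +6]
V(D2) = t^3 + t^5 - t^6 + t^7 - t^8 + t^9 - t^10  (w +6, c 14, <D> = -A^-22 + A^-18 - A^-14 + A^-10 - A^-6 + A^-2 + A^6)
V(D3) = t^3 + t^5 - t^6 + t^7 - t^8 + t^9 - t^10  [12 crossings, <D> = -A^-22 + A^-18 - A^-14 + A^-10 - A^-6 + A^-2 + A^6, w = +6]
note: all 3 diagrams share one V(t), hence one class


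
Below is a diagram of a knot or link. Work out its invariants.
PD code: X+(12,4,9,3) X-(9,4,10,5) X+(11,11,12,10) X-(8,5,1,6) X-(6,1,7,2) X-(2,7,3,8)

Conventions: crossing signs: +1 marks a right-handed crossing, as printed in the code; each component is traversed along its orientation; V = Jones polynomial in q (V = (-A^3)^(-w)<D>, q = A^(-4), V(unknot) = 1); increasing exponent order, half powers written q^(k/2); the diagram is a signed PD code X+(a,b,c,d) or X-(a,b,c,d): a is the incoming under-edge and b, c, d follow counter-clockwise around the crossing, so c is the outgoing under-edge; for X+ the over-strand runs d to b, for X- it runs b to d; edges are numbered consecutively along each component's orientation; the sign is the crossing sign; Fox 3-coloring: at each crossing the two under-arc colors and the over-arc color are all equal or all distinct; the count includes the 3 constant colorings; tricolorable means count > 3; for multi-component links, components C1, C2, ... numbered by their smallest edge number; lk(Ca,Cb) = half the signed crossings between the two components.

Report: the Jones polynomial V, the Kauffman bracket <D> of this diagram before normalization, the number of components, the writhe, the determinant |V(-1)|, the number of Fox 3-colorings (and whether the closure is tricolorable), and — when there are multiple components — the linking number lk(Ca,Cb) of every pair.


V(q) = q^(-9/2) - q^(-5/2) - q^(-3/2) - q^(-1/2)
bracket: -A^-4 - 1 - A^4 + A^12, w = -2
2 components, writhe -2, over 6 crossings
lk(C1,C2) = 0
det 0, colorings 27 of 3^6 — tricolorable
observation: the span of V is 4, within the link bound 6 + 2 - 1


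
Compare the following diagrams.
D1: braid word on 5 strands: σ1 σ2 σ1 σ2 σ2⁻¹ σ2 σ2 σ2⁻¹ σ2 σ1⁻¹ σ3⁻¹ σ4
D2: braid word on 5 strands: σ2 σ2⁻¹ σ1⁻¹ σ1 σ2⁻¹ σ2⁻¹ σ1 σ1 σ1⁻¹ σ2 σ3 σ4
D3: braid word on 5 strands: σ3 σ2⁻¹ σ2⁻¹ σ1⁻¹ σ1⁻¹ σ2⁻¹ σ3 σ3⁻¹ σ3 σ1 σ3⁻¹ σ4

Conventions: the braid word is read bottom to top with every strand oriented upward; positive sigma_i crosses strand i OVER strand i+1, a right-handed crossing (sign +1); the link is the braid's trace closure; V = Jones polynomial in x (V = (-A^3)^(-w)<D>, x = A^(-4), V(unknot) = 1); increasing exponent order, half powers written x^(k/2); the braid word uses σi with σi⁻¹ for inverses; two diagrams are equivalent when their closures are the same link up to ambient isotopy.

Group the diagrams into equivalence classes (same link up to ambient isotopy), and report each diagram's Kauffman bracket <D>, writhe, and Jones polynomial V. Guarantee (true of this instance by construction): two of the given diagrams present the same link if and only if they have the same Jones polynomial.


classes: {D1} | {D2} | {D3}
V(D1) = x + x^3 - x^4  [12 crossings, <D> = -A^-4 + 1 + A^8, w = +4]
V(D2) = 1  [12 crossings, <D> = A^6, w = +2]
V(D3) = -x^-6 + x^-5 - x^-4 + 2x^-3 - x^-2 + x^-1  [12 crossings, <D> = A^-2 - A^2 + 2A^6 - A^10 + A^14 - A^18, w = -2]
note: V(x) takes 3 values over 3 diagrams, fixing the grouping


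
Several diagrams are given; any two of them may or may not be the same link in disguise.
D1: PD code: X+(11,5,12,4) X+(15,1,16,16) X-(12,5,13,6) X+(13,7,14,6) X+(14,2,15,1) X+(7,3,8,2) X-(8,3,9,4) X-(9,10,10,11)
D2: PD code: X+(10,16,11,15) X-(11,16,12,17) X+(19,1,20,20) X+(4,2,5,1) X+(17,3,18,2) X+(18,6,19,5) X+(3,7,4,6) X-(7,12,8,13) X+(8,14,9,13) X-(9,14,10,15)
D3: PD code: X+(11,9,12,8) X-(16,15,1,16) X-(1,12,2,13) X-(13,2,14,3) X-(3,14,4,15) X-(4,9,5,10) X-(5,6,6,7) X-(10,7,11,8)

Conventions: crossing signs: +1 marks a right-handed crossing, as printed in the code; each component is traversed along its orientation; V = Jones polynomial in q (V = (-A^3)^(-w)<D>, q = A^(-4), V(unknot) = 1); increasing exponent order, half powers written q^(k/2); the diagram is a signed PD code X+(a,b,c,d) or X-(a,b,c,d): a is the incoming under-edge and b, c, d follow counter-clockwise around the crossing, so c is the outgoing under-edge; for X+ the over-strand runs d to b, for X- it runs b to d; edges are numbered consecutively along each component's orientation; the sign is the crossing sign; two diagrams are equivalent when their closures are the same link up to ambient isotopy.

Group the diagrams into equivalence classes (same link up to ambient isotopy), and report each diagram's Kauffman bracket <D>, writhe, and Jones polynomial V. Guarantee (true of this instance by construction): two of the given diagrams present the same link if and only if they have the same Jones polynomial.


equivalence classes: {D1} | {D2} | {D3}
D1 (bracket A^6; 8 crossings at w = +2): V = 1
V(D2) = q + q^3 - q^4  [10 crossings, <D> = -A^-4 + 1 + A^8, w = +4]
V(D3) = -q^-4 + q^-3 + q^-1  (w -6, c 8, <D> = A^-14 + A^-6 - A^-2)
observation: 3 classes among 3 diagrams; unequal V(q) rules out equality


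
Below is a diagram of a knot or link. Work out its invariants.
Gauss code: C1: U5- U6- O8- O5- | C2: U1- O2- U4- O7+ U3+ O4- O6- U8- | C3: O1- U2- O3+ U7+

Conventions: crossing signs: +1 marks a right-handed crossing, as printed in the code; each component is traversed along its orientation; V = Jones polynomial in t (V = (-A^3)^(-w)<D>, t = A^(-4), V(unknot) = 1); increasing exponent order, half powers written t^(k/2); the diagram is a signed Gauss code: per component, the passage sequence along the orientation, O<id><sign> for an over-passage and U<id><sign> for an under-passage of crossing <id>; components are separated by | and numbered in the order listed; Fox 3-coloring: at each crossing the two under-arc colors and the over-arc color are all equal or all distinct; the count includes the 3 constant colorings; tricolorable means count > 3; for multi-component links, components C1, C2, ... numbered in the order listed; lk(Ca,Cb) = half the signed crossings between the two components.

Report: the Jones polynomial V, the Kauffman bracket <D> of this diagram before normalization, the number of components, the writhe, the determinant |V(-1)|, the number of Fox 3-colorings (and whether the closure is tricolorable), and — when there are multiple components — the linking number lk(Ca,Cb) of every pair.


Jones polynomial: V(t) = -t^-6 + 2t^-5 - 2t^-4 + 4t^-3 - 2t^-2 + 3t^-1 - 1 + t
<D> = A^-16 - A^-12 + 3A^-8 - 2A^-4 + 4 - 2A^4 + 2A^8 - A^12; writhe -4
components 3, writhe -4 (8 crossings)
linking number lk(C1,C2) = -1
lk(C1,C3): 0
lk(C2,C3) = 0
3-colorings: 3 of 3^8, det 16 — not tricolorable
note: w = -4 (over 8 crossings) is diagram-only; (-A^3)^(4) removes it from V


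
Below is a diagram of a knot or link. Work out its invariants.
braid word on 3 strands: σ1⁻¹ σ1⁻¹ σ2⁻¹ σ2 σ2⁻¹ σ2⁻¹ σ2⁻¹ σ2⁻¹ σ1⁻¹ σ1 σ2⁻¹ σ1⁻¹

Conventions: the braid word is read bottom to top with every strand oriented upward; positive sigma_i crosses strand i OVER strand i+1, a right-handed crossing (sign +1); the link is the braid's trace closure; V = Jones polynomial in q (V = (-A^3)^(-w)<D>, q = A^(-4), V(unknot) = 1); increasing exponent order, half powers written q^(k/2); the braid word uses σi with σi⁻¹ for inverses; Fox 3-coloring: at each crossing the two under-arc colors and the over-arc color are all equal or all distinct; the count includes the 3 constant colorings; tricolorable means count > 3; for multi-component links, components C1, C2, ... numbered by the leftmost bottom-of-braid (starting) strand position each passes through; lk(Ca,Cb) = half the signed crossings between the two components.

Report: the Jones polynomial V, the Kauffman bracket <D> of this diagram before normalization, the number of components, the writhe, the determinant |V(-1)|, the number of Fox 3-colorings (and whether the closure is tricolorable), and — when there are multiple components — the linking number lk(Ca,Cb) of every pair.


V(q) = q^-11 - 2q^-10 + 2q^-9 - 3q^-8 + 2q^-7 - 2q^-6 + 2q^-5 + q^-3
bracket: A^-12 + 2A^-4 - 2 + 2A^4 - 3A^8 + 2A^12 - 2A^16 + A^20, w = -8
1 component, writhe -8, over 12 crossings
det 15, colorings 9 of 3^12 — tricolorable
observation: the span of V is 8, forcing >= 8 crossings in any diagram


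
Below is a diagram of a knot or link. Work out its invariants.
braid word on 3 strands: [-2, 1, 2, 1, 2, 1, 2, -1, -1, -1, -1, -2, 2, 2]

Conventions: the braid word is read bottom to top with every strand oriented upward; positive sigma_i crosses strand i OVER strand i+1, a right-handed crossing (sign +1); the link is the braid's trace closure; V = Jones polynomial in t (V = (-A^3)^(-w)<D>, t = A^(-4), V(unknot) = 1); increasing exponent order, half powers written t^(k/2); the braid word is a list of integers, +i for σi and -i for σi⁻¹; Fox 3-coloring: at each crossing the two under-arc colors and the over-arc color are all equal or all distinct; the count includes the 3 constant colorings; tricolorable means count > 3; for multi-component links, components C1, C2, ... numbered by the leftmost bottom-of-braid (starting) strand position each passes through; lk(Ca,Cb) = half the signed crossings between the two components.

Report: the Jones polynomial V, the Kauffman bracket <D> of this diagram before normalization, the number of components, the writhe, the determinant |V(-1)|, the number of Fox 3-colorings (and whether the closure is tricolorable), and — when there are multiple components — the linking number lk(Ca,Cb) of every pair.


Jones polynomial: V(t) = 2 + t^2 + t^4
<D> = A^-10 + A^-2 + 2A^6; writhe +2
components 3, writhe +2 (14 crossings)
linking number lk(C1,C2) = +1
lk(C1,C3): -1
lk(C2,C3) = +1
3-colorings: 3 of 3^14, det 4 — not tricolorable
note: the span of V is 4, within the link bound 14 + 3 - 1


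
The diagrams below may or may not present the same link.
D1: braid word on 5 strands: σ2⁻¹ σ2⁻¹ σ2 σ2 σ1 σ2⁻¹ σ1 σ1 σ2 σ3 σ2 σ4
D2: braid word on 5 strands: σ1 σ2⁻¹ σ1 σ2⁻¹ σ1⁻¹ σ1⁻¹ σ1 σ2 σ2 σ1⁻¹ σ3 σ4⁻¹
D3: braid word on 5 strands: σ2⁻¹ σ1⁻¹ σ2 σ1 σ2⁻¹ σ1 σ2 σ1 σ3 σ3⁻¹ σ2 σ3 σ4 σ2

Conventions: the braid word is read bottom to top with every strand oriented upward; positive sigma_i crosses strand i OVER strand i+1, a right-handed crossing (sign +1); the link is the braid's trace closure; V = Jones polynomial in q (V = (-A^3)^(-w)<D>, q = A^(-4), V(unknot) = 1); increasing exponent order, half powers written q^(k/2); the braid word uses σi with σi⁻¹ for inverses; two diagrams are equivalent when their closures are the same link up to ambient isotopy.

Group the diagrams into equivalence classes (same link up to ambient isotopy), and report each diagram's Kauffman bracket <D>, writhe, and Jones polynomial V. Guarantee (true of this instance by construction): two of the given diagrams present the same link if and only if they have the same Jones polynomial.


classes: {D1, D3} | {D2}
V(D1) = q - q^2 + 2q^3 - q^4 + q^5 - q^6  [12 crossings, <D> = -A^-6 + A^-2 - A^2 + 2A^6 - A^10 + A^14, w = +6]
V(D2) = 1  [12 crossings, <D> = 1, w = 0]
V(D3) = q - q^2 + 2q^3 - q^4 + q^5 - q^6  (w +6, c 14, <D> = -A^-6 + A^-2 - A^2 + 2A^6 - A^10 + A^14)
insight: 2 values of V(q) split the 3 diagrams


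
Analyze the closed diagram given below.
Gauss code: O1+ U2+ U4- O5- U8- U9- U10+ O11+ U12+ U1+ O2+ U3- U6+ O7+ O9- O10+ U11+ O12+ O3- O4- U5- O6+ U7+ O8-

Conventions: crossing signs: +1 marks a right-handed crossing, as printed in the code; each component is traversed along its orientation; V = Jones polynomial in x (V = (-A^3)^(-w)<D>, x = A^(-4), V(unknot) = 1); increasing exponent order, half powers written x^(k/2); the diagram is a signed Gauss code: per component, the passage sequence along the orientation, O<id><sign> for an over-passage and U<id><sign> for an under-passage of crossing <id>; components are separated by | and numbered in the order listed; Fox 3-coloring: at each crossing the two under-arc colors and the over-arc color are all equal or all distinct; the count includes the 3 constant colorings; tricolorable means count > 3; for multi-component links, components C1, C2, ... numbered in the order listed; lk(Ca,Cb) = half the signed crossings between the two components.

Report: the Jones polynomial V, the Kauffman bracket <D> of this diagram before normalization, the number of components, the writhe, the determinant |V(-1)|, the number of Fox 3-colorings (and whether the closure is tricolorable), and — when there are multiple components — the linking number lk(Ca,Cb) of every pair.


V(x) = -x^-2 + 3x^-1 - 4 + 6x - 6x^2 + 6x^3 - 5x^4 + 3x^5 - x^6
bracket: -A^-18 + 3A^-14 - 5A^-10 + 6A^-6 - 6A^-2 + 6A^2 - 4A^6 + 3A^10 - A^14, w = +2
1 component, writhe +2, over 12 crossings
det 35, colorings 3 of 3^12 — not tricolorable
observation: |V(-1)| = 35: so not tricolorable, since 3 does not divide 35


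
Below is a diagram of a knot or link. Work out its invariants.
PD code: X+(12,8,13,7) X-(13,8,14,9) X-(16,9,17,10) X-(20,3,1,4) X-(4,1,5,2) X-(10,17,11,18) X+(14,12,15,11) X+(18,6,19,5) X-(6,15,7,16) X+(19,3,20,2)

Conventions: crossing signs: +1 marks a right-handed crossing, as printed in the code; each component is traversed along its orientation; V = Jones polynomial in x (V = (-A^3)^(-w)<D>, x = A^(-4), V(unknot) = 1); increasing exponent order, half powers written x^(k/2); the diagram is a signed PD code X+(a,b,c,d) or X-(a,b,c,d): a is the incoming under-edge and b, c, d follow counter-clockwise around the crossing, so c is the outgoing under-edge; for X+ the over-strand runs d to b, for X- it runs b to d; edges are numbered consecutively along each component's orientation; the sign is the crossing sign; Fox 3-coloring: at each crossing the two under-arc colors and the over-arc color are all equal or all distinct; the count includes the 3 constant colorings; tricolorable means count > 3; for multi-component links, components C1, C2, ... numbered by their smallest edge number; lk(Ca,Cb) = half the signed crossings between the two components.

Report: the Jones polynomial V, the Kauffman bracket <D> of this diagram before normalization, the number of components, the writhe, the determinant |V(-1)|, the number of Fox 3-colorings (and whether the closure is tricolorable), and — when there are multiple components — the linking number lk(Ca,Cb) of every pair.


V(x) = -x^-4 + x^-3 + x^-1
bracket: A^-2 + A^6 - A^10, w = -2
1 component, writhe -2, over 10 crossings
det 3, colorings 9 of 3^10 — tricolorable
observation: w = -2 (over 10 crossings) is diagram-only; (-A^3)^(2) removes it from V


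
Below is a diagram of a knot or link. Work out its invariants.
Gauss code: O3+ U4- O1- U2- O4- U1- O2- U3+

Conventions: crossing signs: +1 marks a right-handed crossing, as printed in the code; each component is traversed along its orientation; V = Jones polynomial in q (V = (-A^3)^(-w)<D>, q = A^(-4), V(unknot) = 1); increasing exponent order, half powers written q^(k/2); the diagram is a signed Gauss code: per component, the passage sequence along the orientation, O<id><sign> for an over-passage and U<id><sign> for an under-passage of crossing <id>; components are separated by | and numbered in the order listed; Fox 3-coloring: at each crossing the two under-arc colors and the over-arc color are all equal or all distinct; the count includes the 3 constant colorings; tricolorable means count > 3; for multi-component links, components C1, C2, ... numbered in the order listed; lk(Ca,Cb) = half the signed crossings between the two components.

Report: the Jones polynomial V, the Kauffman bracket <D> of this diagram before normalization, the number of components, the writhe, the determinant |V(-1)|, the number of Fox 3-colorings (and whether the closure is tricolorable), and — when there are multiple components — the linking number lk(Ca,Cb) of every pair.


V(q) = -q^-4 + q^-3 + q^-1
bracket: A^-2 + A^6 - A^10, w = -2
1 component, writhe -2, over 4 crossings
det 3, colorings 9 of 3^4 — tricolorable
observation: w = -2 shifts under R1 moves; the (-A^3)^(2) factor cancels that in V


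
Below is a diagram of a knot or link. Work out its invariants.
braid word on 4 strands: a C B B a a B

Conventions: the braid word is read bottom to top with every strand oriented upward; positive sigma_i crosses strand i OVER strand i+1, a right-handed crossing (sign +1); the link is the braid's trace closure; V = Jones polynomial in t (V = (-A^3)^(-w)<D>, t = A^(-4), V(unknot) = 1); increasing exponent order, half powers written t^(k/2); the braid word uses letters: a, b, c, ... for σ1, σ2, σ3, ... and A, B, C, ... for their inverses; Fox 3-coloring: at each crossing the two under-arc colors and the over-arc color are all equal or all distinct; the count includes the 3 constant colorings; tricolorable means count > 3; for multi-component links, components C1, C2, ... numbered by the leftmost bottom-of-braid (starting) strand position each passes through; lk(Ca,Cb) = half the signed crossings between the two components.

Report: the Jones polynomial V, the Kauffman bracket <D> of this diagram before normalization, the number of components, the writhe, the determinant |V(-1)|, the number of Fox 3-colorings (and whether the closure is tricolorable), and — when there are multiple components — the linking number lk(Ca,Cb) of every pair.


V(t) = -t^-3 + 2t^-2 - 2t^-1 + 3 - 2t + 2t^2 - t^3
bracket: A^-15 - 2A^-11 + 2A^-7 - 3A^-3 + 2A - 2A^5 + A^9, w = -1
1 component, writhe -1, over 7 crossings
det 13, colorings 3 of 3^7 — not tricolorable
observation: the span of V is 6, forcing >= 6 crossings in any diagram


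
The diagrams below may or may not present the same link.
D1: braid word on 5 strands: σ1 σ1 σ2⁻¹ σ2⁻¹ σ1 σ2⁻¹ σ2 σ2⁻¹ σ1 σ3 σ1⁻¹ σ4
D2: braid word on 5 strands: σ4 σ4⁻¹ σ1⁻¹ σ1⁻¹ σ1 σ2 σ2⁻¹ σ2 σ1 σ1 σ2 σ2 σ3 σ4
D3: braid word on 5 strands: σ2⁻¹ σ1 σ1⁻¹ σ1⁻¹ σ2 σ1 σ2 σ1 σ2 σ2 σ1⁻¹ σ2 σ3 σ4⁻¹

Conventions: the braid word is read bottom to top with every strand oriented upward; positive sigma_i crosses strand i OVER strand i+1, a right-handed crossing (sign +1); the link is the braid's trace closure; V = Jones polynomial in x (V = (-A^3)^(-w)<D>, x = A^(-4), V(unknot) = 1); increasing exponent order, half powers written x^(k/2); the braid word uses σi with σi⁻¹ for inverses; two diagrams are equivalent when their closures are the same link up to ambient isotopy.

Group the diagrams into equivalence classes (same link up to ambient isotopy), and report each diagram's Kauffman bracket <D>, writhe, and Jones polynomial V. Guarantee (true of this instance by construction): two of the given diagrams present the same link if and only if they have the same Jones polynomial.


classes: {D1} | {D2, D3}
V(D1) = -x^-3 + 2x^-2 - 2x^-1 + 3 - 2x + 2x^2 - x^3  [12 crossings, <D> = -A^-6 + 2A^-2 - 2A^2 + 3A^6 - 2A^10 + 2A^14 - A^18, w = +2]
V(D2) = x - x^2 + 2x^3 - x^4 + x^5 - x^6  (w +6, c 14, <D> = -A^-6 + A^-2 - A^2 + 2A^6 - A^10 + A^14)
V(D3) = x - x^2 + 2x^3 - x^4 + x^5 - x^6  [14 crossings, <D> = -A^-12 + A^-8 - A^-4 + 2 - A^4 + A^8, w = +4]
note: 2 classes among 3 diagrams; unequal V(x) rules out equality


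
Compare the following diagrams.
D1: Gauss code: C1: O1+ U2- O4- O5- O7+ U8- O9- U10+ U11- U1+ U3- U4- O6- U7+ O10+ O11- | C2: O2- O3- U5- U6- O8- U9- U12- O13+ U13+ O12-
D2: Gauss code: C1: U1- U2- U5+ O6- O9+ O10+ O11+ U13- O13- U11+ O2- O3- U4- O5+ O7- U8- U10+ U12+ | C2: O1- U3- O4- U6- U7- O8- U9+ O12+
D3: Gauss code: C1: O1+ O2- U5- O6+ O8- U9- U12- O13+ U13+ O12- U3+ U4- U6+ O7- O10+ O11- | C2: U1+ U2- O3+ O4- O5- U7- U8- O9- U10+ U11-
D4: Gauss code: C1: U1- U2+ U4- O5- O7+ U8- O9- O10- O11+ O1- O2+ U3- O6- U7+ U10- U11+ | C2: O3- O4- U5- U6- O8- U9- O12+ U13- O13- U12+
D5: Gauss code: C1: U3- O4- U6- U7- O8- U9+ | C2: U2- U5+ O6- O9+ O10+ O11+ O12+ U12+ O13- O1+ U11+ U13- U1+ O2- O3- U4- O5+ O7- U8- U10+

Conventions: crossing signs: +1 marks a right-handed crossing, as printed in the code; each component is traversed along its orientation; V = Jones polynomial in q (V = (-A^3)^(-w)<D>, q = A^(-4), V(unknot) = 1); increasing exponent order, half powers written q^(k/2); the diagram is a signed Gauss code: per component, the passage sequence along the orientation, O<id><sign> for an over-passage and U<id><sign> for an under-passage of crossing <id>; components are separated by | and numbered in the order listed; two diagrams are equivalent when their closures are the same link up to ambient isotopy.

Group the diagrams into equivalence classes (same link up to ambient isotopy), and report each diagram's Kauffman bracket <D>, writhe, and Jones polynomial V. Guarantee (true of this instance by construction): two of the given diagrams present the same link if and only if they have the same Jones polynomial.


grouping into links: {D1, D4} | {D2, D3, D5}
V(D1) = -q^(-15/2) + q^(-13/2) - 2q^(-11/2) + 2q^(-9/2) - 2q^(-7/2) + q^(-5/2) - q^(-3/2)  (w -5, c 13, <D> = A^-9 - A^-5 + 2A^-1 - 2A^3 + 2A^7 - A^11 + A^15)
V(D2) = -q^(-9/2) - q^(-5/2) + q^(-3/2) - q^(-1/2)  (w -3, c 13, <D> = A^-7 - A^-3 + A + A^9)
V(D3) = -q^(-9/2) - q^(-5/2) + q^(-3/2) - q^(-1/2)  (w -3, c 13, <D> = A^-7 - A^-3 + A + A^9)
V(D4) = -q^(-15/2) + q^(-13/2) - 2q^(-11/2) + 2q^(-9/2) - 2q^(-7/2) + q^(-5/2) - q^(-3/2)  (w -5, c 13, <D> = A^-9 - A^-5 + 2A^-1 - 2A^3 + 2A^7 - A^11 + A^15)
D5 (bracket A^-1 - A^3 + A^7 + A^15; 13 crossings at w = -1): V = -q^(-9/2) - q^(-5/2) + q^(-3/2) - q^(-1/2)
why: 2 classes among 5 diagrams; unequal V(q) rules out equality


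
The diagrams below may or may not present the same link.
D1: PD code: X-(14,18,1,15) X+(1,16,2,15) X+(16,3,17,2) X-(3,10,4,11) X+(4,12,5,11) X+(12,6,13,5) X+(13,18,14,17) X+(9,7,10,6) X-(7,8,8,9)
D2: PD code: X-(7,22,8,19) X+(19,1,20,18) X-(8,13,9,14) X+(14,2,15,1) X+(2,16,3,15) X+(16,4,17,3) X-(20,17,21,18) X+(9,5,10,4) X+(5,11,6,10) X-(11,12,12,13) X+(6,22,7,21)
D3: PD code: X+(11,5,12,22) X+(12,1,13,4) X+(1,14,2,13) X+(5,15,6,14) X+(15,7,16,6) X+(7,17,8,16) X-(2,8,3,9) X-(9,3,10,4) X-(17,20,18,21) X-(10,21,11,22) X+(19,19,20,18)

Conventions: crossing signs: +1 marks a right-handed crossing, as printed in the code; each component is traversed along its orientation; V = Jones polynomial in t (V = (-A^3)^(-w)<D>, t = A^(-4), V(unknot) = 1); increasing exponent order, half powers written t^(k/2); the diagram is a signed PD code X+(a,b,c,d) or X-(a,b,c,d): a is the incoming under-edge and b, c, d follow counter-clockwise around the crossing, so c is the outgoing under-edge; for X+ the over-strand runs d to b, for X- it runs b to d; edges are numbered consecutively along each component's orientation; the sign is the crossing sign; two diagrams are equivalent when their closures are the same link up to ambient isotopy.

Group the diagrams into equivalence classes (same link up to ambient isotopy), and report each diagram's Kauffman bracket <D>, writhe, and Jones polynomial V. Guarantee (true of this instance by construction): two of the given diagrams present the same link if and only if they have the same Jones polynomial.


grouping into links: {D1} | {D2, D3}
V(D1) = -t^(1/2) - t^(5/2)  (w +3, c 9, <D> = A^-1 + A^7)
D2 (bracket -A^-9 + A^-1 + A^3 + A^7; 11 crossings at w = +3): V = -t^(1/2) - t^(3/2) - t^(5/2) + t^(9/2)
D3 (bracket -A^-9 + A^-1 + A^3 + A^7; 11 crossings at w = +3): V = -t^(1/2) - t^(3/2) - t^(5/2) + t^(9/2)
why: 2 classes among 3 diagrams; unequal V(t) rules out equality


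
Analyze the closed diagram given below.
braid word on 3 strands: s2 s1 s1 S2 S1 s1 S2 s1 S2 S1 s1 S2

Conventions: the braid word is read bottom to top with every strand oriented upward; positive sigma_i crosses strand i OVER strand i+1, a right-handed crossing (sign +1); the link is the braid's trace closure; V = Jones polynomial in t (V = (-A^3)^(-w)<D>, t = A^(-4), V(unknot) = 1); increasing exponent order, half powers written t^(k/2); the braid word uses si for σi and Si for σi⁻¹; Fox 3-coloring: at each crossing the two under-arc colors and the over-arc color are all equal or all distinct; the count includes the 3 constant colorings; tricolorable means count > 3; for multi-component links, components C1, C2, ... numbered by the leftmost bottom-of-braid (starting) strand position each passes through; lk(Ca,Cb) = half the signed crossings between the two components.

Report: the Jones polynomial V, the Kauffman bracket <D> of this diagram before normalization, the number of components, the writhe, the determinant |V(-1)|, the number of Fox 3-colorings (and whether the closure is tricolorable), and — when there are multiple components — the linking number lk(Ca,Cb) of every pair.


Jones polynomial: V(t) = -t^-3 + 2t^-2 - 2t^-1 + 3 - 2t + 2t^2 - t^3
<D> = -A^-12 + 2A^-8 - 2A^-4 + 3 - 2A^4 + 2A^8 - A^12; writhe 0
components 1, writhe 0 (12 crossings)
3-colorings: 3 of 3^12, det 13 — not tricolorable
note: |V(-1)| = 13: so not tricolorable, since 3 does not divide 13


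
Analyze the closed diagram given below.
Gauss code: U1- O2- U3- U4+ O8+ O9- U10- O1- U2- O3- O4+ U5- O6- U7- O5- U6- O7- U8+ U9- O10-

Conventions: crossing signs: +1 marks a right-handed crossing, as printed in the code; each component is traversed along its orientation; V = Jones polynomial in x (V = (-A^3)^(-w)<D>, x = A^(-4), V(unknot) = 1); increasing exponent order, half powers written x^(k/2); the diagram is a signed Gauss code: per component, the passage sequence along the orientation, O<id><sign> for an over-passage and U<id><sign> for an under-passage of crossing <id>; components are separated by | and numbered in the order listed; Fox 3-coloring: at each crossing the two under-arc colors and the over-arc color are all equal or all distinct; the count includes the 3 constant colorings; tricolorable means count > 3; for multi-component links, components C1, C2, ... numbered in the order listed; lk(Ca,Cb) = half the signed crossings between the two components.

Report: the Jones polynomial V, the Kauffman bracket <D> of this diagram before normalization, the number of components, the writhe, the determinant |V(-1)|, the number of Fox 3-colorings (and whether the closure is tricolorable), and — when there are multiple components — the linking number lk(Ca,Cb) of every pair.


V(x) = x^-8 - 2x^-7 + x^-6 - 2x^-5 + 2x^-4 + x^-2
bracket: A^-10 + 2A^-2 - 2A^2 + A^6 - 2A^10 + A^14, w = -6
1 component, writhe -6, over 10 crossings
det 9, colorings 27 of 3^10 — tricolorable
observation: w = -6 shifts under R1 moves; the (-A^3)^(6) factor cancels that in V


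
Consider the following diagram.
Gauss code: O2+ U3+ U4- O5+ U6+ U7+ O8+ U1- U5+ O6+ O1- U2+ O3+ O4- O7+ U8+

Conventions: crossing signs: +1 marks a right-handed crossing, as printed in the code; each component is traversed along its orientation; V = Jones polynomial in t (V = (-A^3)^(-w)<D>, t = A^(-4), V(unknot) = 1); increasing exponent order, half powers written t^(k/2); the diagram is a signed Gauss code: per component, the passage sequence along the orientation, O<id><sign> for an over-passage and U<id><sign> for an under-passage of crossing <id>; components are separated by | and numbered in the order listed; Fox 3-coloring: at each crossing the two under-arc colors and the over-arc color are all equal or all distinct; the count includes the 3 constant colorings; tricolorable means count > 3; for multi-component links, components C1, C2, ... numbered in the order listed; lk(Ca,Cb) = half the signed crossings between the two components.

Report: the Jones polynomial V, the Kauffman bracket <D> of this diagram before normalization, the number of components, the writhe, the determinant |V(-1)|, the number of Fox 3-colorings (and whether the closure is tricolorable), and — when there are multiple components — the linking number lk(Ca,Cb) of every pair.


V(t) = t - t^2 + 2t^3 - t^4 + t^5 - t^6
bracket: -A^-12 + A^-8 - A^-4 + 2 - A^4 + A^8, w = +4
1 component, writhe +4, over 8 crossings
det 7, colorings 3 of 3^8 — not tricolorable
observation: w = +4 (over 8 crossings) is diagram-only; (-A^3)^(-4) removes it from V


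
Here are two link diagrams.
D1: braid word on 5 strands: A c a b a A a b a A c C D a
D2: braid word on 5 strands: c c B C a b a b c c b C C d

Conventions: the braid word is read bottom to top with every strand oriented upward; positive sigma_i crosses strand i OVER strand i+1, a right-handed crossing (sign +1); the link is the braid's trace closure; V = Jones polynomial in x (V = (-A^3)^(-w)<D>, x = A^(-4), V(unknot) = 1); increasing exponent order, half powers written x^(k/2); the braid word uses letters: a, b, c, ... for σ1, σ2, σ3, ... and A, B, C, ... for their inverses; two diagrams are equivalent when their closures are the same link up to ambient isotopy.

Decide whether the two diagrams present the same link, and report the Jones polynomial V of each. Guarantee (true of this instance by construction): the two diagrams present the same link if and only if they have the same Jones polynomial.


equivalent: yes
V(D1) = x + x^3 - x^4  (w +4, c 14, <D> = -A^-4 + 1 + A^8)
D2 (bracket -A^2 + A^6 + A^14; 14 crossings at w = +6): V = x + x^3 - x^4
why: Markov moves rewrite D1 (14 crossings) into D2 (14)


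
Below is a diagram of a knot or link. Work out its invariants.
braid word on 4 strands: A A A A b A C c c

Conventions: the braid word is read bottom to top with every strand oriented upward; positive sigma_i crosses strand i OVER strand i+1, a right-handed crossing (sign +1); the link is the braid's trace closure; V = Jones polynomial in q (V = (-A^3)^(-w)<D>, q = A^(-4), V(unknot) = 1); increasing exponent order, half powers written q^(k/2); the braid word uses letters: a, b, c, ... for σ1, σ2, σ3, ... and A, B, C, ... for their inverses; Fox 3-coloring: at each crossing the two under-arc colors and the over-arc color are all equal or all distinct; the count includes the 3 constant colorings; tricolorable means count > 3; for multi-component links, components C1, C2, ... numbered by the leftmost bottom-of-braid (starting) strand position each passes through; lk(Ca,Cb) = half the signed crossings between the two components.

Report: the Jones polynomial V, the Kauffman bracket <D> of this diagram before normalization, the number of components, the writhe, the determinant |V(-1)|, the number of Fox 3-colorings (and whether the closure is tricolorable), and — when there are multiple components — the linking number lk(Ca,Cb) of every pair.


V = -q^-7 + q^-6 - q^-5 + q^-4 + q^-2
<D> = -A^-1 - A^7 + A^11 - A^15 + A^19 (w = -3)
1 component over 9 crossings, w = -3
3 Fox colorings among 3^9, |V(-1)| = 5: not tricolorable
why: free reduction leaves σ1⁻¹ σ1⁻¹ σ1⁻¹ σ1⁻¹ σ2 σ1⁻¹ σ3 of the original 9 letters


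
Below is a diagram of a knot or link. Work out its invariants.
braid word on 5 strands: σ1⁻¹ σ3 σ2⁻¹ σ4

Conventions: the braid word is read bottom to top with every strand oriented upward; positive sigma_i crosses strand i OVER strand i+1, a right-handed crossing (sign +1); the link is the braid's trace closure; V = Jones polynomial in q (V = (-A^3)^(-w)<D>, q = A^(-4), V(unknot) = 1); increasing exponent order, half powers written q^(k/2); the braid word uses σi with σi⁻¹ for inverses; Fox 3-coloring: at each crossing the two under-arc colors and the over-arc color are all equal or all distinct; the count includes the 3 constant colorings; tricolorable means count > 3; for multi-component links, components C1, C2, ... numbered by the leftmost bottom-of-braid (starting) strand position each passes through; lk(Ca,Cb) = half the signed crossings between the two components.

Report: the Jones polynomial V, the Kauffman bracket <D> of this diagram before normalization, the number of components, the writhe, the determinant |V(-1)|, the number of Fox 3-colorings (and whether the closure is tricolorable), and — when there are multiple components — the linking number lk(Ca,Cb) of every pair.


Jones polynomial: V(q) = 1
<D> = 1; writhe 0
components 1, writhe 0 (4 crossings)
3-colorings: 3 of 3^4, det 1 — not tricolorable
note: w = 0 shifts under R1 moves; the (-A^3)^(0) factor cancels that in V


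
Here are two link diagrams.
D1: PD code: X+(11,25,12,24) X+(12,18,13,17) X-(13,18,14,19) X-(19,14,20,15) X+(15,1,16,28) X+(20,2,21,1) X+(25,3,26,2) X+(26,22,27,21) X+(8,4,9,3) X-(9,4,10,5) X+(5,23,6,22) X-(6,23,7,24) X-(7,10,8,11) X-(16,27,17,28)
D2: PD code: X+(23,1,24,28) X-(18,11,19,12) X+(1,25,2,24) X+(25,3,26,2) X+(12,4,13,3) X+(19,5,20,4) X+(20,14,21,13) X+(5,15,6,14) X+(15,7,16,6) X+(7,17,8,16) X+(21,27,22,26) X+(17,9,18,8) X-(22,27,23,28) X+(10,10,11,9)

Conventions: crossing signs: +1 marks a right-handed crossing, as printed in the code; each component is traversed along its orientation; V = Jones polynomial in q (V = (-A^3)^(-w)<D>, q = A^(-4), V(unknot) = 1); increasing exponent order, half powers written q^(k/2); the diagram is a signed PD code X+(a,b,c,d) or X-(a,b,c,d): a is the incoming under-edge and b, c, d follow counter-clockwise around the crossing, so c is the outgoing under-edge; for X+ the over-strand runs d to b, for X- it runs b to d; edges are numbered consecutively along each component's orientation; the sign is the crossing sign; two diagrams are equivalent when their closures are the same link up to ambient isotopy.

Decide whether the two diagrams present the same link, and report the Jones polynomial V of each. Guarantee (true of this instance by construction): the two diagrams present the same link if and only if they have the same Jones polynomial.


same link: no
V(D1) = q + q^3 - q^4  [14 crossings, <D> = -A^-10 + A^-6 + A^2, w = +2]
V(D2) = q^3 + 2q^5 - 2q^6 + 2q^7 - 3q^8 + 2q^9 - 2q^10 + q^11  (w +10, c 14, <D> = A^-14 - 2A^-10 + 2A^-6 - 3A^-2 + 2A^2 - 2A^6 + 2A^10 + A^18)
note: comparing 2 Jones polynomials yields 2 groups
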